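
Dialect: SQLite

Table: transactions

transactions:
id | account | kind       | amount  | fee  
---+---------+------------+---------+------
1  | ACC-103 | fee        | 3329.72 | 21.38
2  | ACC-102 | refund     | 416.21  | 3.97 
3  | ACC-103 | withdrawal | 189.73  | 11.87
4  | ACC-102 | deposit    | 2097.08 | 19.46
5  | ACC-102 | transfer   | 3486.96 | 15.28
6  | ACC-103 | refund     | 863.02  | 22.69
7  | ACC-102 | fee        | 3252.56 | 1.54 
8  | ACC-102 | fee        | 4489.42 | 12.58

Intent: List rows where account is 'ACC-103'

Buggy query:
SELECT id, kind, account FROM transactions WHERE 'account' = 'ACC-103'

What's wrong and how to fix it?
Bug: Single quotes denote string literals in SQL; the column name is being compared as a constant string

Fix: Remove the quotes around the column name (or use double quotes for an identifier)

Corrected query:
SELECT id, kind, account FROM transactions WHERE account = 'ACC-103'

Result:
id | kind       | account
---+------------+--------
1  | fee        | ACC-103
3  | withdrawal | ACC-103
6  | refund     | ACC-103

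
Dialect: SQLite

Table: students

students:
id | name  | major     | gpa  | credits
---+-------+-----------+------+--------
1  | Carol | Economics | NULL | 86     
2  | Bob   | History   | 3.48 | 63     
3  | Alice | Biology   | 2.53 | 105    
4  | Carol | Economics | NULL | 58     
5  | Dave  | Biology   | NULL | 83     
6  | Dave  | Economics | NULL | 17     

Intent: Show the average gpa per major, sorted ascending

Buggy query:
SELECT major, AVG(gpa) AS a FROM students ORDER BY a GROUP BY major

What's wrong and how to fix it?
Bug: GROUP BY must precede ORDER BY

Fix: Reorder: SELECT … FROM … GROUP BY … ORDER BY …

Corrected query:
SELECT major, AVG(gpa) AS a FROM students GROUP BY major ORDER BY a

Result:
major     | a   
----------+-----
Economics | NULL
Biology   | 2.53
History   | 3.48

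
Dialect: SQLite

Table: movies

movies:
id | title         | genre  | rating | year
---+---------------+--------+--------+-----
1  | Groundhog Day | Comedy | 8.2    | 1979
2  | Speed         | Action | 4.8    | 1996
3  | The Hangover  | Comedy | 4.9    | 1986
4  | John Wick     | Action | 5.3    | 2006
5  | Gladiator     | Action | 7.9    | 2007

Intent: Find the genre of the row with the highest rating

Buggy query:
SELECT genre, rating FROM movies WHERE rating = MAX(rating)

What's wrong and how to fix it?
Bug: WHERE is evaluated per row; an aggregate over the whole table isn't defined there

Fix: Wrap MAX in a scalar subquery so WHERE compares against a single value

Corrected query:
SELECT genre, rating FROM movies WHERE rating = (SELECT MAX(rating) FROM movies)

Result:
genre  | rating
-------+-------
Comedy | 8.2   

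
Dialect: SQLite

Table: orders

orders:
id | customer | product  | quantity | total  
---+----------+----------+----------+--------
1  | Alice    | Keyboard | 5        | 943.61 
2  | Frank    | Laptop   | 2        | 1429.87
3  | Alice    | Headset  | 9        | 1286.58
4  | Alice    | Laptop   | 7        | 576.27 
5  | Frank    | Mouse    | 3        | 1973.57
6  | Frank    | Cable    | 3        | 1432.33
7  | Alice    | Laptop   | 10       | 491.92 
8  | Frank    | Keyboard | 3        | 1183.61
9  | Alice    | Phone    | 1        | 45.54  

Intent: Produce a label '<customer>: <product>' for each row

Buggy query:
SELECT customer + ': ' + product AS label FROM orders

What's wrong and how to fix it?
Bug: '+' is numeric addition; on text columns SQLite converts them to 0 instead of concatenating

Fix: Use the || operator for string concatenation

Corrected query:
SELECT customer || ': ' || product AS label FROM orders

Result:
label          
---------------
Alice: Keyboard
Frank: Laptop  
Alice: Headset 
Alice: Laptop  
Frank: Mouse   
Frank: Cable   
Alice: Laptop  
Frank: Keyboard
Alice: Phone   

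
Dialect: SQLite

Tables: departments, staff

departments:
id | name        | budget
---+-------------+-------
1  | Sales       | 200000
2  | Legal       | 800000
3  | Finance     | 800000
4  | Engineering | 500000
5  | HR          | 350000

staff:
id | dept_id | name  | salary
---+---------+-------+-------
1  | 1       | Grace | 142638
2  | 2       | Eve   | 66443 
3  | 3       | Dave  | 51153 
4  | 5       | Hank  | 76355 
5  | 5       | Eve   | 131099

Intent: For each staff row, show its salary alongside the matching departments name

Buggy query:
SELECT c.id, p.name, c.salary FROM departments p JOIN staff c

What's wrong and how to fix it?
Bug: Missing join condition: each staff row is matched to all departments rows instead of just its own

Fix: Specify the join condition linking the foreign key to the parent id

Corrected query:
SELECT c.id, p.name, c.salary FROM departments p JOIN staff c ON c.dept_id = p.id

Result:
id | name    | salary
---+---------+-------
1  | Sales   | 142638
2  | Legal   | 66443 
3  | Finance | 51153 
4  | HR      | 76355 
5  | HR      | 131099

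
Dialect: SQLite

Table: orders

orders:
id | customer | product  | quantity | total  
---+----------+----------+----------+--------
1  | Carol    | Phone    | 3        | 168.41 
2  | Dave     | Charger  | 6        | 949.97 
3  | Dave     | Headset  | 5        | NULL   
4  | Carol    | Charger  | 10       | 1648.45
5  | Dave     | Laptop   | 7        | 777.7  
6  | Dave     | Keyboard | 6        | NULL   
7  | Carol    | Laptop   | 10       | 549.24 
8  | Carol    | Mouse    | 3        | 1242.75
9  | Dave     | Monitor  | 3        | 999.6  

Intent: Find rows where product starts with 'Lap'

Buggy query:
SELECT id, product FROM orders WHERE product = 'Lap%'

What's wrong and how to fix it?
Bug: '=' compares the literal string including the % character; pattern matching needs LIKE

Fix: Use LIKE for wildcard pattern matching

Corrected query:
SELECT id, product FROM orders WHERE product LIKE 'Lap%'

Result:
id | product
---+--------
5  | Laptop 
7  | Laptop 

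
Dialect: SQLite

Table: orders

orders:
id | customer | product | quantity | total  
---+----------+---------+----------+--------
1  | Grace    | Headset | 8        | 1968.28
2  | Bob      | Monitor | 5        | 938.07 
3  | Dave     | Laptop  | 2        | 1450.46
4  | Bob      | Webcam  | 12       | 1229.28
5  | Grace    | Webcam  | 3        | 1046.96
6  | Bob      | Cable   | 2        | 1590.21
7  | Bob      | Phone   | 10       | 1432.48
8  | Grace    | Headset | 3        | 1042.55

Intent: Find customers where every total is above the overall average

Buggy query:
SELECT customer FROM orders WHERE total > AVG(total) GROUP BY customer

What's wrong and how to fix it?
Bug: WHERE evaluates per row before aggregation, so AVG() is unavailable

Fix: Use a subquery for AVG and a HAVING MIN(...) filter so the condition holds for every row in the group

Corrected query:
SELECT customer FROM orders GROUP BY customer HAVING MIN(total) > (SELECT AVG(total) FROM orders)

Result:
customer
--------
Dave    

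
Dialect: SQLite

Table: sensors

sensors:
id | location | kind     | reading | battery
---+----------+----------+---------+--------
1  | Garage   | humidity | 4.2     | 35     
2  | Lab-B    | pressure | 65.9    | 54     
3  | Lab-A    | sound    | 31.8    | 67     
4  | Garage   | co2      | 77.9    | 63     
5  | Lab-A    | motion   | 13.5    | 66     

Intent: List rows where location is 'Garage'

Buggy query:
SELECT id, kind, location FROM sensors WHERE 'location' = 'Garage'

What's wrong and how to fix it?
Bug: 'location' in single quotes is a string literal, not the column; the comparison is literal-vs-literal and never true

Fix: Reference the column as location without single quotes

Corrected query:
SELECT id, kind, location FROM sensors WHERE location = 'Garage'

Result:
id | kind     | location
---+----------+---------
1  | humidity | Garage  
4  | co2      | Garage  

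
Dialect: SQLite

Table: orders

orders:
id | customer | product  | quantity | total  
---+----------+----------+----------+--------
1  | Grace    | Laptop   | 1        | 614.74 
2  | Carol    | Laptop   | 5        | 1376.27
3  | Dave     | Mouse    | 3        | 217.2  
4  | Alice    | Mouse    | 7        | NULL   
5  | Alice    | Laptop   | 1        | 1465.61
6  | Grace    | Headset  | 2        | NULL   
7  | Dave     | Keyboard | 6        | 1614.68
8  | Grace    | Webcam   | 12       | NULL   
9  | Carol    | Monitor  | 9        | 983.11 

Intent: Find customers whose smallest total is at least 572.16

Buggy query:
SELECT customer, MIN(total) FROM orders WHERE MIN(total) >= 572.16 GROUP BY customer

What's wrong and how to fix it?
Bug: MIN() in WHERE is a misuse of aggregate

Fix: Replace WHERE with HAVING after the GROUP BY

Corrected query:
SELECT customer, MIN(total) FROM orders GROUP BY customer HAVING MIN(total) >= 572.16

Result:
customer | MIN(total)
---------+-----------
Alice    | 1465.61   
Carol    | 983.11    
Grace    | 614.74    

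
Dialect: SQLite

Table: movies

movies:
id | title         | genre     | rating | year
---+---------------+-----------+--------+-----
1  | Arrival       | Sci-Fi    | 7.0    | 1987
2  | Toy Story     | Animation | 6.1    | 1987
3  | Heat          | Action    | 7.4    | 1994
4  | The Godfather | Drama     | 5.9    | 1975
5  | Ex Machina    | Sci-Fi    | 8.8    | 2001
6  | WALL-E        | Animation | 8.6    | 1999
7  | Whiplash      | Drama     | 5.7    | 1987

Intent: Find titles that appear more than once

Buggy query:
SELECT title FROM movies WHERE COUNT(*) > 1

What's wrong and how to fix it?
Bug: WHERE can't reference COUNT(*); aggregates are computed after WHERE

Fix: Group first, then use HAVING for the count condition

Corrected query:
SELECT title FROM movies GROUP BY title HAVING COUNT(*) > 1

Result:
(no rows)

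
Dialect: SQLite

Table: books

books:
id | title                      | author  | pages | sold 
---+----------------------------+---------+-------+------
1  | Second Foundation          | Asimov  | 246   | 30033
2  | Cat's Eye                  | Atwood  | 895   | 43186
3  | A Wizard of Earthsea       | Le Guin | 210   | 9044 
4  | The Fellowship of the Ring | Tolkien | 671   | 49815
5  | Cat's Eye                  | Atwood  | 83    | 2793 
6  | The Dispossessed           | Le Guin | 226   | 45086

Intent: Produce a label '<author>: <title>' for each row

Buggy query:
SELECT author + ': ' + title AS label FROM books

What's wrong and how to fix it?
Bug: '+' is numeric addition; on text columns SQLite converts them to 0 instead of concatenating

Fix: Replace + with || to concatenate text

Corrected query:
SELECT author || ': ' || title AS label FROM books

Result:
label                              
-----------------------------------
Asimov: Second Foundation          
Atwood: Cat's Eye                  
Le Guin: A Wizard of Earthsea      
Tolkien: The Fellowship of the Ring
Atwood: Cat's Eye                  
Le Guin: The Dispossessed          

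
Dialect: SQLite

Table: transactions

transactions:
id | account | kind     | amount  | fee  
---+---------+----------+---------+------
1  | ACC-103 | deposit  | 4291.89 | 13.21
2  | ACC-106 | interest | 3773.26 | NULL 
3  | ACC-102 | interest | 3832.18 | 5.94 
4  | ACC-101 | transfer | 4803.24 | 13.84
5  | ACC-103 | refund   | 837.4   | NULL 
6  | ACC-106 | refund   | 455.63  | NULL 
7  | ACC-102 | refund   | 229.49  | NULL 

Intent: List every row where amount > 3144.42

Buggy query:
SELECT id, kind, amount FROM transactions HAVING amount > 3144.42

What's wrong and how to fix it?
Bug: This is a non-aggregate query (no GROUP BY, no aggregates), so in SQLite the HAVING clause is invalid here; a row-level condition belongs in WHERE

Fix: Replace HAVING with WHERE since the condition applies to individual rows

Corrected query:
SELECT id, kind, amount FROM transactions WHERE amount > 3144.42

Result:
id | kind     | amount 
---+----------+--------
1  | deposit  | 4291.89
2  | interest | 3773.26
3  | interest | 3832.18
4  | transfer | 4803.24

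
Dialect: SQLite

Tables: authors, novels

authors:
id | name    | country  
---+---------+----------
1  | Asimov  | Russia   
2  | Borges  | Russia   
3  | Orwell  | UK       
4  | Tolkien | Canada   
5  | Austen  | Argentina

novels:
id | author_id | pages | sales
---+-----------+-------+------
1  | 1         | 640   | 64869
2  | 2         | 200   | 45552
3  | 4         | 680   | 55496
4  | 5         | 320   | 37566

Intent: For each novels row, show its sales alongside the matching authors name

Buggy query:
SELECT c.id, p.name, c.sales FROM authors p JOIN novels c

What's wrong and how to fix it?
Bug: JOIN with no ON clause produces a cartesian product; every novels row pairs with every authors row

Fix: Specify the join condition linking the foreign key to the parent id

Corrected query:
SELECT c.id, p.name, c.sales FROM authors p JOIN novels c ON c.author_id = p.id

Result:
id | name    | sales
---+---------+------
1  | Asimov  | 64869
2  | Borges  | 45552
3  | Tolkien | 55496
4  | Austen  | 37566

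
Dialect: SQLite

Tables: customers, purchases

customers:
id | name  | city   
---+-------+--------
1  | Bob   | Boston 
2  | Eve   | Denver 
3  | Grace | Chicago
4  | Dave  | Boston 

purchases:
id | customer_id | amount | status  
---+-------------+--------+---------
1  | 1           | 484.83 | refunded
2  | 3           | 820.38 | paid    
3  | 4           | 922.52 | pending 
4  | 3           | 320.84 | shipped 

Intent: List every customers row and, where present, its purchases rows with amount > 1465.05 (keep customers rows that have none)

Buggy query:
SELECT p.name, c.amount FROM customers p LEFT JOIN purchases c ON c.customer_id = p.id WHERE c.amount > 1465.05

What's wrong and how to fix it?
Bug: Filtering c.amount in WHERE discards the NULL rows produced by LEFT JOIN, turning it into an inner join

Fix: Put 'c.amount > 1465.05' in the JOIN's ON clause instead of WHERE

Corrected query:
SELECT p.name, c.amount FROM customers p LEFT JOIN purchases c ON c.customer_id = p.id AND c.amount > 1465.05

Result:
name  | amount
------+-------
Bob   | NULL  
Eve   | NULL  
Grace | NULL  
Dave  | NULL  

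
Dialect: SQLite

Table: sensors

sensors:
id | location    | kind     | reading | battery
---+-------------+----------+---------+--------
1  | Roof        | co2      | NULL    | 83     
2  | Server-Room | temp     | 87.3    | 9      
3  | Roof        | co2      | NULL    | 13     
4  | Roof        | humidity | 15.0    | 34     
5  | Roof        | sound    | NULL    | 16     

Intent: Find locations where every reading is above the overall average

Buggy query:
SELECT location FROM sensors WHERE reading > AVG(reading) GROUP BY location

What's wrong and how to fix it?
Bug: WHERE evaluates per row before aggregation, so AVG() is unavailable

Fix: Compute the overall average in a scalar subquery and compare each group's MIN against it in HAVING

Corrected query:
SELECT location FROM sensors GROUP BY location HAVING MIN(reading) > (SELECT AVG(reading) FROM sensors)

Result:
location   
-----------
Server-Room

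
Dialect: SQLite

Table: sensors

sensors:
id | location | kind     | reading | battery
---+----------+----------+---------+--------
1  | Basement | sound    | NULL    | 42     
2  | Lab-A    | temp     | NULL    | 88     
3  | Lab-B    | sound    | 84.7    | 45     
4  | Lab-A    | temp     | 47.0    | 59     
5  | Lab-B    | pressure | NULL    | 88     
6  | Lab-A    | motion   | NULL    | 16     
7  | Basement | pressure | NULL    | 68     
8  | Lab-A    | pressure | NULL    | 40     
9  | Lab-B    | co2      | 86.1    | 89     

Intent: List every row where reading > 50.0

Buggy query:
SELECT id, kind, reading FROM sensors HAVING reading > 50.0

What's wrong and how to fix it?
Bug: HAVING filters the output of aggregation, but this query has no GROUP BY and no aggregate functions, so SQLite rejects it (HAVING clause on a non-aggregate query); the condition here is per row

Fix: Replace HAVING with WHERE since the condition applies to individual rows

Corrected query:
SELECT id, kind, reading FROM sensors WHERE reading > 50.0

Result:
id | kind  | reading
---+-------+--------
3  | sound | 84.7   
9  | co2   | 86.1   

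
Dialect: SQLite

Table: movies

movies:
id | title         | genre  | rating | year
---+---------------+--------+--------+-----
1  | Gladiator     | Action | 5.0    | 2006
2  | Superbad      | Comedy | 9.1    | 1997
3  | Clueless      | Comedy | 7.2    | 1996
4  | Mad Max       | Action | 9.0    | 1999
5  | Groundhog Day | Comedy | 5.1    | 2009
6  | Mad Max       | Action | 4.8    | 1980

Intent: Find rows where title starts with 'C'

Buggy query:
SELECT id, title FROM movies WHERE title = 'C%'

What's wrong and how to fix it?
Bug: Wildcards only work with LIKE; '=' treats '%' as a literal character

Fix: Replace '=' with LIKE so 'C%' is treated as a pattern

Corrected query:
SELECT id, title FROM movies WHERE title LIKE 'C%'

Result:
id | title   
---+---------
3  | Clueless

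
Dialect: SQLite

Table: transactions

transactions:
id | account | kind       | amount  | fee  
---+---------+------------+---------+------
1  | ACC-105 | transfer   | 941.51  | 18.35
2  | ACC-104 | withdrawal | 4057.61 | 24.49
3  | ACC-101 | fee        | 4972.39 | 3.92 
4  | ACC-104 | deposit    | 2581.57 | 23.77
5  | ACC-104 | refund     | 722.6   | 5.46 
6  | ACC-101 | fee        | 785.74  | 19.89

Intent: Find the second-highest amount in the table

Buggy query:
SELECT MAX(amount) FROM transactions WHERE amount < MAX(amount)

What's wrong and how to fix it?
Bug: MAX(amount) on the right of the comparison is an aggregate-in-WHERE error

Fix: Put the inner MAX in a scalar subquery

Corrected query:
SELECT MAX(amount) FROM transactions WHERE amount < (SELECT MAX(amount) FROM transactions)

Result:
MAX(amount)
-----------
4057.61    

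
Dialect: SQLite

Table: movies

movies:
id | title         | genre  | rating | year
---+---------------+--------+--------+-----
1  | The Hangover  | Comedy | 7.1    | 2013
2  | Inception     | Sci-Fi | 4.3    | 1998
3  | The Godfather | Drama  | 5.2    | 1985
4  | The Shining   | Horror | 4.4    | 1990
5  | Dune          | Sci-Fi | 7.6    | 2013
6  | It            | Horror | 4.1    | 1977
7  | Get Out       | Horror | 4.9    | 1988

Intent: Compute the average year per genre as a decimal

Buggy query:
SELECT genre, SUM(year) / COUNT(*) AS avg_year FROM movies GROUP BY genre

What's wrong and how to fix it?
Bug: Both operands are integers, so '/' performs integer division and truncates

Fix: Multiply by 1.0 (or CAST to REAL) to force floating-point division

Corrected query:
SELECT genre, SUM(year) * 1.0 / COUNT(*) AS avg_year FROM movies GROUP BY genre

Result:
genre  | avg_year
-------+---------
Comedy | 2013    
Drama  | 1985    
Horror | 1985    
Sci-Fi | 2005.5  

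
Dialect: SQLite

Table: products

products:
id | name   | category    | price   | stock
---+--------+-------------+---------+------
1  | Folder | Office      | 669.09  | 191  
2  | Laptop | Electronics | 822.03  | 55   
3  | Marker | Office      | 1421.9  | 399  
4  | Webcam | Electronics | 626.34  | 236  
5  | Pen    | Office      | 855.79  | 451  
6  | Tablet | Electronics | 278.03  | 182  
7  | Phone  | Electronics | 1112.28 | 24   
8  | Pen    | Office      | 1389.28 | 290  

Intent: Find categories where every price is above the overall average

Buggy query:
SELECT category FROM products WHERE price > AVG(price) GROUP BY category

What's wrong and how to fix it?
Bug: AVG() is an aggregate; it can't sit directly in WHERE

Fix: Use a subquery for AVG and a HAVING MIN(...) filter so the condition holds for every row in the group

Corrected query:
SELECT category FROM products GROUP BY category HAVING MIN(price) > (SELECT AVG(price) FROM products)

Result:
(no rows)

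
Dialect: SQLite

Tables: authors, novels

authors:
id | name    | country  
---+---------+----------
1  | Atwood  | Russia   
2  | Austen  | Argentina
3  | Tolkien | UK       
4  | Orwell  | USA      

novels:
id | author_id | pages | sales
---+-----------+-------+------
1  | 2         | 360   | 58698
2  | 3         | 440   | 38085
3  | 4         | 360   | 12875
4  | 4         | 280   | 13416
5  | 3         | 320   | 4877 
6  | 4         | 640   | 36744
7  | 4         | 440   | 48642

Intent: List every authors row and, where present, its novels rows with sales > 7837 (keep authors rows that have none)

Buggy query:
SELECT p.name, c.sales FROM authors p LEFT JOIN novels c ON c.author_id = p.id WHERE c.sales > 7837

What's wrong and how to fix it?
Bug: Filtering c.sales in WHERE discards the NULL rows produced by LEFT JOIN, turning it into an inner join

Fix: Put 'c.sales > 7837' in the JOIN's ON clause instead of WHERE

Corrected query:
SELECT p.name, c.sales FROM authors p LEFT JOIN novels c ON c.author_id = p.id AND c.sales > 7837

Result:
name    | sales
--------+------
Atwood  | NULL 
Austen  | 58698
Tolkien | 38085
Orwell  | 12875
Orwell  | 13416
Orwell  | 36744
Orwell  | 48642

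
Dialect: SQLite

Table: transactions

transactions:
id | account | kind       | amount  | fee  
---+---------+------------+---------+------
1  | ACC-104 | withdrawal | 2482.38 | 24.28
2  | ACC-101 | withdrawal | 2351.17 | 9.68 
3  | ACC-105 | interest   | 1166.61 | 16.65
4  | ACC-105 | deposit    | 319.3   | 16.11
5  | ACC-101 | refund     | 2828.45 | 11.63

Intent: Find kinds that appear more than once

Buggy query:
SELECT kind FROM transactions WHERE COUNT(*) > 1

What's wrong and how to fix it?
Bug: COUNT(*) is an aggregate and cannot be used in WHERE

Fix: Group first, then use HAVING for the count condition

Corrected query:
SELECT kind FROM transactions GROUP BY kind HAVING COUNT(*) > 1

Result:
kind      
----------
withdrawal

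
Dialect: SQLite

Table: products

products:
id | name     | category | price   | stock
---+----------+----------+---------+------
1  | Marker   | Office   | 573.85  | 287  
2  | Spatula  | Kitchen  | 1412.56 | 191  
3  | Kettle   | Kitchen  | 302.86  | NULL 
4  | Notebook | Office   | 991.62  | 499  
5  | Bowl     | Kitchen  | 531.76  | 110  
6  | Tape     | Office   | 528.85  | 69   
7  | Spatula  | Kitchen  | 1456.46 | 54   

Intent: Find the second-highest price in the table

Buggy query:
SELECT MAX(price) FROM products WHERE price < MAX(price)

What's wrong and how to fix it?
Bug: The inner MAX is an aggregate inside WHERE, which is not allowed

Fix: Compute the overall MAX in a subquery, then take MAX of rows below it

Corrected query:
SELECT MAX(price) FROM products WHERE price < (SELECT MAX(price) FROM products)

Result:
MAX(price)
----------
1412.56   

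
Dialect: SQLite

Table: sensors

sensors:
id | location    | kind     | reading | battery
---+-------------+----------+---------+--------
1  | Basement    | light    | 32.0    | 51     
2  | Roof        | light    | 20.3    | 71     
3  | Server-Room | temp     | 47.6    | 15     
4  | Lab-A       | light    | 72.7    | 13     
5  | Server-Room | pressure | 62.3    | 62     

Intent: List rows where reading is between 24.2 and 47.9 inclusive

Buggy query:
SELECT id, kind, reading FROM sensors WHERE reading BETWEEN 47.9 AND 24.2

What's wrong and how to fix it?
Bug: BETWEEN expects the lower bound first; with 47.9 AND 24.2 the range is empty

Fix: Write BETWEEN 24.2 AND 47.9

Corrected query:
SELECT id, kind, reading FROM sensors WHERE reading BETWEEN 24.2 AND 47.9

Result:
id | kind  | reading
---+-------+--------
1  | light | 32     
3  | temp  | 47.6   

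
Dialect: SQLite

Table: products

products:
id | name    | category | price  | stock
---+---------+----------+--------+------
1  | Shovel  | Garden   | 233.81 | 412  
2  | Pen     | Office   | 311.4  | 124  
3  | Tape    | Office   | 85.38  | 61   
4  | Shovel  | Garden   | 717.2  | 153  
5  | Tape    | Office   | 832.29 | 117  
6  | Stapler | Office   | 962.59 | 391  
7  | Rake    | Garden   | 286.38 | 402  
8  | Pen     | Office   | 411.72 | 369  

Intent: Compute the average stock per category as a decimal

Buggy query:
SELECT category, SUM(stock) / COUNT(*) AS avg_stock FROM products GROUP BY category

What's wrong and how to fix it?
Bug: Both operands are integers, so '/' performs integer division and truncates

Fix: Cast one side to REAL so the division keeps the fractional part

Corrected query:
SELECT category, SUM(stock) * 1.0 / COUNT(*) AS avg_stock FROM products GROUP BY category

Result:
category | avg_stock 
---------+-----------
Garden   | 322.333333
Office   | 212.4     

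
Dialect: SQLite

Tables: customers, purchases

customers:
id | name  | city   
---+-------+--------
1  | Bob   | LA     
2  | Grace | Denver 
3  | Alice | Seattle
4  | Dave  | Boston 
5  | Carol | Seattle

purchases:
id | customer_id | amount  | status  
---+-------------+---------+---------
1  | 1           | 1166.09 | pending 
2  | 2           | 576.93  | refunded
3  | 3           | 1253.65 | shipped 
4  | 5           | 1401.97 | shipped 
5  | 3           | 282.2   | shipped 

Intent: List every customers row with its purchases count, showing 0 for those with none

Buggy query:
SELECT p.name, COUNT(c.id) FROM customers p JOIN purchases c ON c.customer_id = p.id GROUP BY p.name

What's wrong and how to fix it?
Bug: An inner join excludes parents with zero children

Fix: Switch to LEFT JOIN to retain unmatched parent rows

Corrected query:
SELECT p.name, COUNT(c.id) FROM customers p LEFT JOIN purchases c ON c.customer_id = p.id GROUP BY p.name

Result:
name  | COUNT(c.id)
------+------------
Alice | 2          
Bob   | 1          
Carol | 1          
Dave  | 0          
Grace | 1          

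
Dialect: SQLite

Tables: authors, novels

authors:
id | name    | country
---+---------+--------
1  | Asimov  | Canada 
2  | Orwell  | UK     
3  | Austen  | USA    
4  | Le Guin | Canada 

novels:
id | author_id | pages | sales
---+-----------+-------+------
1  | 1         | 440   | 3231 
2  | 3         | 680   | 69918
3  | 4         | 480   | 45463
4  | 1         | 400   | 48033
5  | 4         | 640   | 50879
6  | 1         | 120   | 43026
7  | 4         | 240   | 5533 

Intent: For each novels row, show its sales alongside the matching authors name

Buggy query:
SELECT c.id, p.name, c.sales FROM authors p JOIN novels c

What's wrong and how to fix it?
Bug: Missing join condition: each novels row is matched to all authors rows instead of just its own

Fix: Add ON c.author_id = p.id to the JOIN

Corrected query:
SELECT c.id, p.name, c.sales FROM authors p JOIN novels c ON c.author_id = p.id

Result:
id | name    | sales
---+---------+------
1  | Asimov  | 3231 
2  | Austen  | 69918
3  | Le Guin | 45463
4  | Asimov  | 48033
5  | Le Guin | 50879
6  | Asimov  | 43026
7  | Le Guin | 5533 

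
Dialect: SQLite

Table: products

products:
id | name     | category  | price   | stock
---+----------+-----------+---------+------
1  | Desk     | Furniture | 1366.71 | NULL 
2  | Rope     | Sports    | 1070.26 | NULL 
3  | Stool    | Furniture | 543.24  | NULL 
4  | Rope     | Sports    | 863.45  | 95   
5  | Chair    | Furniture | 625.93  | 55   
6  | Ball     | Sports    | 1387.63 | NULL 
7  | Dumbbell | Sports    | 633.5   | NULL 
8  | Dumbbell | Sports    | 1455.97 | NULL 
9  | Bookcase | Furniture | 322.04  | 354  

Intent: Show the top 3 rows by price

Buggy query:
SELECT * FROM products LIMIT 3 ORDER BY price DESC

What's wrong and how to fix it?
Bug: LIMIT must come after ORDER BY

Fix: Sort with ORDER BY, then apply LIMIT

Corrected query:
SELECT * FROM products ORDER BY price DESC LIMIT 3

Result:
id | name     | category  | price   | stock
---+----------+-----------+---------+------
8  | Dumbbell | Sports    | 1455.97 | NULL 
6  | Ball     | Sports    | 1387.63 | NULL 
1  | Desk     | Furniture | 1366.71 | NULL 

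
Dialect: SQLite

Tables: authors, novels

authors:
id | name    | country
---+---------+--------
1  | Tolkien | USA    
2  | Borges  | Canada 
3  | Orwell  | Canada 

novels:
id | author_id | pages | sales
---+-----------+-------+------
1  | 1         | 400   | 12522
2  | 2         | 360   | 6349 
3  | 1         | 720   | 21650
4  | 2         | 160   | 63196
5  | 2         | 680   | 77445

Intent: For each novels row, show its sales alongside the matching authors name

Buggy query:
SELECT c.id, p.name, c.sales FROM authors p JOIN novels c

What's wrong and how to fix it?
Bug: Missing join condition: each novels row is matched to all authors rows instead of just its own

Fix: Add ON c.author_id = p.id to the JOIN

Corrected query:
SELECT c.id, p.name, c.sales FROM authors p JOIN novels c ON c.author_id = p.id

Result:
id | name    | sales
---+---------+------
1  | Tolkien | 12522
2  | Borges  | 6349 
3  | Tolkien | 21650
4  | Borges  | 63196
5  | Borges  | 77445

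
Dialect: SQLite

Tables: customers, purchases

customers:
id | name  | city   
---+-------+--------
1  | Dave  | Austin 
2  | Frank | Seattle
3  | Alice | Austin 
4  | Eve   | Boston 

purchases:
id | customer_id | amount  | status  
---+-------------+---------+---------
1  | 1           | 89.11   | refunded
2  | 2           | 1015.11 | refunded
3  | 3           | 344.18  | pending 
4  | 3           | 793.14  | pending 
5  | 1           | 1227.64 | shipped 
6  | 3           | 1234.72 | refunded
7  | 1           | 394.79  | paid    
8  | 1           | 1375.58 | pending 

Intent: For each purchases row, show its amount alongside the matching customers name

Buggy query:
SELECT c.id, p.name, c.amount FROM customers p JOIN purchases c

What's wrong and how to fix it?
Bug: JOIN with no ON clause produces a cartesian product; every purchases row pairs with every customers row

Fix: Specify the join condition linking the foreign key to the parent id

Corrected query:
SELECT c.id, p.name, c.amount FROM customers p JOIN purchases c ON c.customer_id = p.id

Result:
id | name  | amount 
---+-------+--------
1  | Dave  | 89.11  
2  | Frank | 1015.11
3  | Alice | 344.18 
4  | Alice | 793.14 
5  | Dave  | 1227.64
6  | Alice | 1234.72
7  | Dave  | 394.79 
8  | Dave  | 1375.58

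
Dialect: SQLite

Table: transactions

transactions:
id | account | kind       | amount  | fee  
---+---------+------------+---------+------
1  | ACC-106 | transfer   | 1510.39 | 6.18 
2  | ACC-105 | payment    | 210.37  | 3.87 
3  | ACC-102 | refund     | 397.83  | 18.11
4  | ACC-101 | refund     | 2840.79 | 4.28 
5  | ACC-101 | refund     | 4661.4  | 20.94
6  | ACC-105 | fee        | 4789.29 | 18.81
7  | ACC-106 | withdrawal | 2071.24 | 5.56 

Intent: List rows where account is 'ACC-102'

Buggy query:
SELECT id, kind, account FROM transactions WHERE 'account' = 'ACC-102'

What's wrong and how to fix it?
Bug: 'account' in single quotes is a string literal, not the column; the comparison is literal-vs-literal and never true

Fix: Remove the quotes around the column name (or use double quotes for an identifier)

Corrected query:
SELECT id, kind, account FROM transactions WHERE account = 'ACC-102'

Result:
id | kind   | account
---+--------+--------
3  | refund | ACC-102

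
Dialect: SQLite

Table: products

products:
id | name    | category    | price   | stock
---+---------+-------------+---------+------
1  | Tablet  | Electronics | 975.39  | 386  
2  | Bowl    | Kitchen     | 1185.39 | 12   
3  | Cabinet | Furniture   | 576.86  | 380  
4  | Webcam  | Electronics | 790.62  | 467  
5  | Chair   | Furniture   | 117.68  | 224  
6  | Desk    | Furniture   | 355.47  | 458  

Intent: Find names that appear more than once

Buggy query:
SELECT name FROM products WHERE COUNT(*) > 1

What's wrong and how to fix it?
Bug: COUNT(*) is an aggregate and cannot be used in WHERE

Fix: GROUP BY name, then filter groups with HAVING COUNT(*) > 1

Corrected query:
SELECT name FROM products GROUP BY name HAVING COUNT(*) > 1

Result:
(no rows)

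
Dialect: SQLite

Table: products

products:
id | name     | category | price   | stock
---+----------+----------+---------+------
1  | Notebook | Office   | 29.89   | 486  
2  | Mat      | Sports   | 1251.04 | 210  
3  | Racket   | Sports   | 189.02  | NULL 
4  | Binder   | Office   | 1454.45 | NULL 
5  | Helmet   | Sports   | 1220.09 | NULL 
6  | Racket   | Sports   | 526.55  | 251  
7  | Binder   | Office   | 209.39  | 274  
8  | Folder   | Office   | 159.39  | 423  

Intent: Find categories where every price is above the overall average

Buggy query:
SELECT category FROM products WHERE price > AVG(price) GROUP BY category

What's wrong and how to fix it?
Bug: WHERE evaluates per row before aggregation, so AVG() is unavailable

Fix: Use a subquery for AVG and a HAVING MIN(...) filter so the condition holds for every row in the group

Corrected query:
SELECT category FROM products GROUP BY category HAVING MIN(price) > (SELECT AVG(price) FROM products)

Result:
(no rows)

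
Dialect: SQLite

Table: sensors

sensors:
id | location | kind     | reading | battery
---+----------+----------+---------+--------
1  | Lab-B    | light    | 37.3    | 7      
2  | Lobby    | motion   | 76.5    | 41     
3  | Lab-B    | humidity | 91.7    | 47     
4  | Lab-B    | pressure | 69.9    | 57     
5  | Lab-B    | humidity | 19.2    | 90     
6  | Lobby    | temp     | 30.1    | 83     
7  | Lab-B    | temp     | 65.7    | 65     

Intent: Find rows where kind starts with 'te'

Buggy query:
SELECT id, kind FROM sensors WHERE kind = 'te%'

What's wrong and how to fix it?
Bug: '=' compares the literal string including the % character; pattern matching needs LIKE

Fix: Use LIKE for wildcard pattern matching

Corrected query:
SELECT id, kind FROM sensors WHERE kind LIKE 'te%'

Result:
id | kind
---+-----
6  | temp
7  | temp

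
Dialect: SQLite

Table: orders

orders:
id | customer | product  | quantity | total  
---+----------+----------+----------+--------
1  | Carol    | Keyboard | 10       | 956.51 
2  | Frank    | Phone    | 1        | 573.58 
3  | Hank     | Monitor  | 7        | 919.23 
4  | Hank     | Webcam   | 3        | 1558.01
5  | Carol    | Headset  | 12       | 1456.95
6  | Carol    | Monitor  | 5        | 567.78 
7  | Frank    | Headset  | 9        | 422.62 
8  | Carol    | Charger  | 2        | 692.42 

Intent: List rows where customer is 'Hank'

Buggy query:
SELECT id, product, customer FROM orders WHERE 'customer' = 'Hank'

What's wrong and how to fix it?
Bug: 'customer' in single quotes is a string literal, not the column; the comparison is literal-vs-literal and never true

Fix: Reference the column as customer without single quotes

Corrected query:
SELECT id, product, customer FROM orders WHERE customer = 'Hank'

Result:
id | product | customer
---+---------+---------
3  | Monitor | Hank    
4  | Webcam  | Hank    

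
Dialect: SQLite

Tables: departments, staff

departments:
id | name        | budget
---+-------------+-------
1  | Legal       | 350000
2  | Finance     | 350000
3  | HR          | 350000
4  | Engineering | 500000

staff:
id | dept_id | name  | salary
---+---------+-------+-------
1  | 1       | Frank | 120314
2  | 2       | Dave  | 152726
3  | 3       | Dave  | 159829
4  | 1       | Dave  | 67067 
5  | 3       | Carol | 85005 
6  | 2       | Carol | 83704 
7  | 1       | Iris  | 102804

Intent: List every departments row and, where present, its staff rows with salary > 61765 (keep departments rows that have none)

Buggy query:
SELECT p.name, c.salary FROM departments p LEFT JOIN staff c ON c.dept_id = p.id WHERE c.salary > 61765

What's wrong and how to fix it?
Bug: A WHERE condition on the right-hand table after LEFT JOIN drops unmatched parents

Fix: Put 'c.salary > 61765' in the JOIN's ON clause instead of WHERE

Corrected query:
SELECT p.name, c.salary FROM departments p LEFT JOIN staff c ON c.dept_id = p.id AND c.salary > 61765

Result:
name        | salary
------------+-------
Legal       | 67067 
Legal       | 102804
Legal       | 120314
Finance     | 83704 
Finance     | 152726
HR          | 85005 
HR          | 159829
Engineering | NULL  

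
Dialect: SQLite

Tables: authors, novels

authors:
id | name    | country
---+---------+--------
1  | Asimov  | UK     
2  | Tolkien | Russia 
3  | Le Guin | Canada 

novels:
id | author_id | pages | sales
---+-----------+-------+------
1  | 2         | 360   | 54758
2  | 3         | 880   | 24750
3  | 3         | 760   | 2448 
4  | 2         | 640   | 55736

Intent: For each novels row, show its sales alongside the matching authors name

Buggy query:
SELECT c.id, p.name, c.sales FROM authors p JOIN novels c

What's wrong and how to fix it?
Bug: Missing join condition: each novels row is matched to all authors rows instead of just its own

Fix: Specify the join condition linking the foreign key to the parent id

Corrected query:
SELECT c.id, p.name, c.sales FROM authors p JOIN novels c ON c.author_id = p.id

Result:
id | name    | sales
---+---------+------
1  | Tolkien | 54758
2  | Le Guin | 24750
3  | Le Guin | 2448 
4  | Tolkien | 55736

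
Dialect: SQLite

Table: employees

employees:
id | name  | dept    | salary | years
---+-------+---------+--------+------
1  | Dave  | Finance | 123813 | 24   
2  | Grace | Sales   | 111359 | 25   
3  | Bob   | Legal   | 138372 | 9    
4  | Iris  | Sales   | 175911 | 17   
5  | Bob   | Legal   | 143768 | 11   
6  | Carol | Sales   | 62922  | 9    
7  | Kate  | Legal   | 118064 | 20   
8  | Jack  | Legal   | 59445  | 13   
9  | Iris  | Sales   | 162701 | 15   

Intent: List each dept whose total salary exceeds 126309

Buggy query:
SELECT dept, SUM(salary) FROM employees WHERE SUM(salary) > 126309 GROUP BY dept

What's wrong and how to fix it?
Bug: SUM(salary) is an aggregate, but WHERE filters rows before aggregation

Fix: Move the aggregate condition to a HAVING clause

Corrected query:
SELECT dept, SUM(salary) FROM employees GROUP BY dept HAVING SUM(salary) > 126309

Result:
dept  | SUM(salary)
------+------------
Legal | 459649     
Sales | 512893     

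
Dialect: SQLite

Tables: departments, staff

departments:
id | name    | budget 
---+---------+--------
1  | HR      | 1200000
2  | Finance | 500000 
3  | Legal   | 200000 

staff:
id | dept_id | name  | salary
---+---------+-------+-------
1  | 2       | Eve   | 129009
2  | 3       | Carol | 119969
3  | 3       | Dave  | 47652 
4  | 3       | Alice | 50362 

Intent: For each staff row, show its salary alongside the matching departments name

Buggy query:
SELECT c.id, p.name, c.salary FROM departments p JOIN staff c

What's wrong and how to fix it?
Bug: Missing join condition: each staff row is matched to all departments rows instead of just its own

Fix: Specify the join condition linking the foreign key to the parent id

Corrected query:
SELECT c.id, p.name, c.salary FROM departments p JOIN staff c ON c.dept_id = p.id

Result:
id | name    | salary
---+---------+-------
1  | Finance | 129009
2  | Legal   | 119969
3  | Legal   | 47652 
4  | Legal   | 50362 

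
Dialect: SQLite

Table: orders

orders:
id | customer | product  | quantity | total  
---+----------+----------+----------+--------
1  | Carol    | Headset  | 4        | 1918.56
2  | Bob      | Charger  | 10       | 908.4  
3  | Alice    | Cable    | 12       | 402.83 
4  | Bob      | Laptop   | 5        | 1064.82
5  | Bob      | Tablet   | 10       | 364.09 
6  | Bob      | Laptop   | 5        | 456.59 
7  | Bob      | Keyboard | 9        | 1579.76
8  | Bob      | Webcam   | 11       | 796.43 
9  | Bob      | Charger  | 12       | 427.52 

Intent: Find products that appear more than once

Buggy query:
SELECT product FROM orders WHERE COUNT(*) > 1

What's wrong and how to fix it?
Bug: COUNT(*) is an aggregate and cannot be used in WHERE

Fix: Group first, then use HAVING for the count condition

Corrected query:
SELECT product FROM orders GROUP BY product HAVING COUNT(*) > 1

Result:
product
-------
Charger
Laptop 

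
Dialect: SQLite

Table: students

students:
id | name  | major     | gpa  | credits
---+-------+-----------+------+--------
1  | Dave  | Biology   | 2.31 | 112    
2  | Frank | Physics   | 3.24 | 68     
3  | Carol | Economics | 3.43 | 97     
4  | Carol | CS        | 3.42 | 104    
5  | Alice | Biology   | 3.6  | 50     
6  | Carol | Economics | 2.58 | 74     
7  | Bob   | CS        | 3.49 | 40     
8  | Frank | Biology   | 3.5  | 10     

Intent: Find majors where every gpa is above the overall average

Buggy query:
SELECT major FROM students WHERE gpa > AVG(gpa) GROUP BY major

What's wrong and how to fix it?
Bug: WHERE evaluates per row before aggregation, so AVG() is unavailable

Fix: Use a subquery for AVG and a HAVING MIN(...) filter so the condition holds for every row in the group

Corrected query:
SELECT major FROM students GROUP BY major HAVING MIN(gpa) > (SELECT AVG(gpa) FROM students)

Result:
major  
-------
CS     
Physics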